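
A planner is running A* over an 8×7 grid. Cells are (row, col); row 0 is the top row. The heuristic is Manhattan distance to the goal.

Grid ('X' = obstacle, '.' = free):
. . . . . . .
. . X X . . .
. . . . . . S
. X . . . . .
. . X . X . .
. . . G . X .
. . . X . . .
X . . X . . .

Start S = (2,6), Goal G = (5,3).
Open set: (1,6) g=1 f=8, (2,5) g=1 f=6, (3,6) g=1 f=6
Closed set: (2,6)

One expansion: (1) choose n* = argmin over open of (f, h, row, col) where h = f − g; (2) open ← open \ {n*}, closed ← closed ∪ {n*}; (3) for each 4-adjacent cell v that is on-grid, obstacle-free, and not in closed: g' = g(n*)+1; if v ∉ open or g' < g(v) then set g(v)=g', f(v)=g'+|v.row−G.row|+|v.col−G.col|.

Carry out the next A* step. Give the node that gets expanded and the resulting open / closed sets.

step 1: expand (2,5) (f=6, h=5) → closed; open now [(1,5) g=2 f=8, (1,6) g=1 f=8, (2,4) g=2 f=6, (3,5) g=2 f=6, (3,6) g=1 f=6]

expanded=(2,5); open=[(1,5) g=2 f=8, (1,6) g=1 f=8, (2,4) g=2 f=6, (3,5) g=2 f=6, (3,6) g=1 f=6]; closed=[(2,5), (2,6)]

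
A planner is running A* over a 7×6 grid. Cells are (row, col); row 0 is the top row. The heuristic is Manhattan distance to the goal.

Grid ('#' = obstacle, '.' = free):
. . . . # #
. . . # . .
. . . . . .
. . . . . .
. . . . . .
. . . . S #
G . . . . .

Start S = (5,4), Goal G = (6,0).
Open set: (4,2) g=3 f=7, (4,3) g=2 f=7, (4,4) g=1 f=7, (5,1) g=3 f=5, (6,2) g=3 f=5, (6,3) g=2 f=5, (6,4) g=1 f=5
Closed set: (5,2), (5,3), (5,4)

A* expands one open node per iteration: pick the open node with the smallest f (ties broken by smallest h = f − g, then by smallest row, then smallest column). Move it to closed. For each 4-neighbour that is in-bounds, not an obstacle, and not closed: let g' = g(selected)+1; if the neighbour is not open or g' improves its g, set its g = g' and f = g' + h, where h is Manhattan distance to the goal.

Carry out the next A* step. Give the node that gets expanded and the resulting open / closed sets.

expanded=(5,1); open=[(4,1) g=4 f=7, (4,2) g=3 f=7, (4,3) g=2 f=7, (4,4) g=1 f=7, (5,0) g=4 f=5, (6,1) g=4 f=5, (6,2) g=3 f=5, (6,3) g=2 f=5, (6,4) g=1 f=5]; closed=[(5,1), (5,2), (5,3), (5,4)]

step 1: expand (5,1) (f=5, h=2) → closed; open now [(4,1) g=4 f=7, (4,2) g=3 f=7, (4,3) g=2 f=7, (4,4) g=1 f=7, (5,0) g=4 f=5, (6,1) g=4 f=5, (6,2) g=3 f=5, (6,3) g=2 f=5, (6,4) g=1 f=5]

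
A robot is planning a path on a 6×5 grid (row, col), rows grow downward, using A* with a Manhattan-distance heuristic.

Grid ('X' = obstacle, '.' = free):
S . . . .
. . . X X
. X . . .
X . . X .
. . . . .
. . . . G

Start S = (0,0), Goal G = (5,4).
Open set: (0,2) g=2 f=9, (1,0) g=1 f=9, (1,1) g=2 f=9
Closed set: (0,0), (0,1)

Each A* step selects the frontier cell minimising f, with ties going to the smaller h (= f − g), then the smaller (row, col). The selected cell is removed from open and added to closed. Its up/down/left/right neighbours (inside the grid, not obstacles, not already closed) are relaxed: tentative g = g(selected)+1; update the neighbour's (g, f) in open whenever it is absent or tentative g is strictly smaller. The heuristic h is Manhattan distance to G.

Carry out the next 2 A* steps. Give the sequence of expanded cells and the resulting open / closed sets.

step 1: expand (0,2) (f=9, h=7) → closed; open now [(0,3) g=3 f=9, (1,0) g=1 f=9, (1,1) g=2 f=9, (1,2) g=3 f=9]
step 2: expand (0,3) (f=9, h=6) → closed; open now [(0,4) g=4 f=9, (1,0) g=1 f=9, (1,1) g=2 f=9, (1,2) g=3 f=9]

order=[(0,2) → (0,3)]; open=[(0,4) g=4 f=9, (1,0) g=1 f=9, (1,1) g=2 f=9, (1,2) g=3 f=9]; closed=[(0,0), (0,1), (0,2), (0,3)]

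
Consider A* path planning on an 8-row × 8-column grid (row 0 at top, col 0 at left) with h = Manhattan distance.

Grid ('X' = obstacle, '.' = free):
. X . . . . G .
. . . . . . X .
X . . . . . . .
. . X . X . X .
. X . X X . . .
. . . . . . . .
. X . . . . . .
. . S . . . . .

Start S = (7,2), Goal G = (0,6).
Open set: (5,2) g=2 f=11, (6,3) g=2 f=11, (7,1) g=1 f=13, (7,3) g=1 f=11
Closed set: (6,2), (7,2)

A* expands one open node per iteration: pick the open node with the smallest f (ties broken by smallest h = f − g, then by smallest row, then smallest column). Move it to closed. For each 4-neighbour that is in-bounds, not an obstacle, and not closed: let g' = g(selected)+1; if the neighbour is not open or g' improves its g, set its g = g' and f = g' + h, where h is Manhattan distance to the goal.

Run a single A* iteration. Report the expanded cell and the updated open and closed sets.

step 1: expand (5,2) (f=11, h=9) → closed; open now [(4,2) g=3 f=11, (5,1) g=3 f=13, (5,3) g=3 f=11, (6,3) g=2 f=11, (7,1) g=1 f=13, (7,3) g=1 f=11]

expanded=(5,2); open=[(4,2) g=3 f=11, (5,1) g=3 f=13, (5,3) g=3 f=11, (6,3) g=2 f=11, (7,1) g=1 f=13, (7,3) g=1 f=11]; closed=[(5,2), (6,2), (7,2)]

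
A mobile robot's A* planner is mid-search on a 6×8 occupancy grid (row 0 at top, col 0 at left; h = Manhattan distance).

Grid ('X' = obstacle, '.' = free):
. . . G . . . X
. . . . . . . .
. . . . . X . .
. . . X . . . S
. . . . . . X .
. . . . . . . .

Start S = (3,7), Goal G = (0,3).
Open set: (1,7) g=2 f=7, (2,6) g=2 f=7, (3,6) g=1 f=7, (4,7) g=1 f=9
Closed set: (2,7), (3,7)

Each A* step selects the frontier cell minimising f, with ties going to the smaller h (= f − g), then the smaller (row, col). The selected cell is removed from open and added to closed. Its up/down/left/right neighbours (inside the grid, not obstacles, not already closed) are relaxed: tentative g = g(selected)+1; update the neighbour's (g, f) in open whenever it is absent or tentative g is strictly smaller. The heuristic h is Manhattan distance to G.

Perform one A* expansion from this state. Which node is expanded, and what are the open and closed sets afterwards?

step 1: expand (1,7) (f=7, h=5) → closed; open now [(1,6) g=3 f=7, (2,6) g=2 f=7, (3,6) g=1 f=7, (4,7) g=1 f=9]

expanded=(1,7); open=[(1,6) g=3 f=7, (2,6) g=2 f=7, (3,6) g=1 f=7, (4,7) g=1 f=9]; closed=[(1,7), (2,7), (3,7)]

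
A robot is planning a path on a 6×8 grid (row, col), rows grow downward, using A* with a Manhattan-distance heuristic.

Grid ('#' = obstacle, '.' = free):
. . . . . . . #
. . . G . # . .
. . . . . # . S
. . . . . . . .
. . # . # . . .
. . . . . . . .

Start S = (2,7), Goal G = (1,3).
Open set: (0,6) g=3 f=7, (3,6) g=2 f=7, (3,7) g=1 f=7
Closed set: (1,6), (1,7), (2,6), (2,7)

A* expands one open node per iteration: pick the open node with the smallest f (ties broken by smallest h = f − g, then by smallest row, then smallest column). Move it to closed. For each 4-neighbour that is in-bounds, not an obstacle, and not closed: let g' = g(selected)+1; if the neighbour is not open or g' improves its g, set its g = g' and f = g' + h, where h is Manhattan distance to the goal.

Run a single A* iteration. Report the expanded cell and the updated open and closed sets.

expanded=(0,6); open=[(0,5) g=4 f=7, (3,6) g=2 f=7, (3,7) g=1 f=7]; closed=[(0,6), (1,6), (1,7), (2,6), (2,7)]

step 1: expand (0,6) (f=7, h=4) → closed; open now [(0,5) g=4 f=7, (3,6) g=2 f=7, (3,7) g=1 f=7]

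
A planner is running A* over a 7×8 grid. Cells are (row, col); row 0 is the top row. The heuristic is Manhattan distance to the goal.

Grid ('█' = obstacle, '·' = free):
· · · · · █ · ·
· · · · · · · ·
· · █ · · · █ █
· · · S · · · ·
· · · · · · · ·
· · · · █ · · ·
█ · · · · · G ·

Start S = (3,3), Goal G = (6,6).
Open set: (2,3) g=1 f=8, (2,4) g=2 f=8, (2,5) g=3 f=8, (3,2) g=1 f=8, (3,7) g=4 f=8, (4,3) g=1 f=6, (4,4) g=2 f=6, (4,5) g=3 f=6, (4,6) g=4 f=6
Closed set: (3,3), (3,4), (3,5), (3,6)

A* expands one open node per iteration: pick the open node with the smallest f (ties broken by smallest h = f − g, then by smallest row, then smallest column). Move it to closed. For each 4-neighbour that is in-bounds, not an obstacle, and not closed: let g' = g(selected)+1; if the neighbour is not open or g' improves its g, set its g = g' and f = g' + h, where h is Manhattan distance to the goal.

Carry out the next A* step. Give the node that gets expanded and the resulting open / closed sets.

expanded=(4,6); open=[(2,3) g=1 f=8, (2,4) g=2 f=8, (2,5) g=3 f=8, (3,2) g=1 f=8, (3,7) g=4 f=8, (4,3) g=1 f=6, (4,4) g=2 f=6, (4,5) g=3 f=6, (4,7) g=5 f=8, (5,6) g=5 f=6]; closed=[(3,3), (3,4), (3,5), (3,6), (4,6)]

step 1: expand (4,6) (f=6, h=2) → closed; open now [(2,3) g=1 f=8, (2,4) g=2 f=8, (2,5) g=3 f=8, (3,2) g=1 f=8, (3,7) g=4 f=8, (4,3) g=1 f=6, (4,4) g=2 f=6, (4,5) g=3 f=6, (4,7) g=5 f=8, (5,6) g=5 f=6]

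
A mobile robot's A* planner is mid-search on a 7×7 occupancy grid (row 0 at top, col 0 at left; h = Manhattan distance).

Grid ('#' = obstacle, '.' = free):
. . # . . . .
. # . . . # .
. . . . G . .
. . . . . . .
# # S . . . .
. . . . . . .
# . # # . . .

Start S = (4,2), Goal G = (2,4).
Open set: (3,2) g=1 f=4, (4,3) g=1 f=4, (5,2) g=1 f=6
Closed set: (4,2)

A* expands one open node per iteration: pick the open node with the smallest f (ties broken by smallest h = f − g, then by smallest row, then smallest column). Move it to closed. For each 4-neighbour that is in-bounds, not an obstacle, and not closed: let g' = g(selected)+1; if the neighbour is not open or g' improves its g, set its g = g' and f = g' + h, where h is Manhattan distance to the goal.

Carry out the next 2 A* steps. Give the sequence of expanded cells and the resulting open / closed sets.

order=[(3,2) → (2,2)]; open=[(1,2) g=3 f=6, (2,1) g=3 f=6, (2,3) g=3 f=4, (3,1) g=2 f=6, (3,3) g=2 f=4, (4,3) g=1 f=4, (5,2) g=1 f=6]; closed=[(2,2), (3,2), (4,2)]

step 1: expand (3,2) (f=4, h=3) → closed; open now [(2,2) g=2 f=4, (3,1) g=2 f=6, (3,3) g=2 f=4, (4,3) g=1 f=4, (5,2) g=1 f=6]
step 2: expand (2,2) (f=4, h=2) → closed; open now [(1,2) g=3 f=6, (2,1) g=3 f=6, (2,3) g=3 f=4, (3,1) g=2 f=6, (3,3) g=2 f=4, (4,3) g=1 f=4, (5,2) g=1 f=6]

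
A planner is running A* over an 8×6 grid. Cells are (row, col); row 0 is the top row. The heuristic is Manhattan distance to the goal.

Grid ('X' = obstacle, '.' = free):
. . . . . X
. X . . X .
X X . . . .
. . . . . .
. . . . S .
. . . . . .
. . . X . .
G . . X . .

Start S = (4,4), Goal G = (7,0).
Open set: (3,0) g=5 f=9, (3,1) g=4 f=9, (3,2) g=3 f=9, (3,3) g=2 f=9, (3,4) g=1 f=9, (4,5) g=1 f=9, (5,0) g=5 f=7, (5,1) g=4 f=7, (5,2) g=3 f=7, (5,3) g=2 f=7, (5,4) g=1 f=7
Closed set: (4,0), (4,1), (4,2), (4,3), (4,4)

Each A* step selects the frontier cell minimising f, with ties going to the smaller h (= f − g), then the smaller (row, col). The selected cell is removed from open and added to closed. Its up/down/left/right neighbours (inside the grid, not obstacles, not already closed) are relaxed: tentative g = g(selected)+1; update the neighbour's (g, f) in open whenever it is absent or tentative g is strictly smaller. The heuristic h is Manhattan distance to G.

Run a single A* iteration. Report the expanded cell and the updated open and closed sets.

step 1: expand (5,0) (f=7, h=2) → closed; open now [(3,0) g=5 f=9, (3,1) g=4 f=9, (3,2) g=3 f=9, (3,3) g=2 f=9, (3,4) g=1 f=9, (4,5) g=1 f=9, (5,1) g=4 f=7, (5,2) g=3 f=7, (5,3) g=2 f=7, (5,4) g=1 f=7, (6,0) g=6 f=7]

expanded=(5,0); open=[(3,0) g=5 f=9, (3,1) g=4 f=9, (3,2) g=3 f=9, (3,3) g=2 f=9, (3,4) g=1 f=9, (4,5) g=1 f=9, (5,1) g=4 f=7, (5,2) g=3 f=7, (5,3) g=2 f=7, (5,4) g=1 f=7, (6,0) g=6 f=7]; closed=[(4,0), (4,1), (4,2), (4,3), (4,4), (5,0)]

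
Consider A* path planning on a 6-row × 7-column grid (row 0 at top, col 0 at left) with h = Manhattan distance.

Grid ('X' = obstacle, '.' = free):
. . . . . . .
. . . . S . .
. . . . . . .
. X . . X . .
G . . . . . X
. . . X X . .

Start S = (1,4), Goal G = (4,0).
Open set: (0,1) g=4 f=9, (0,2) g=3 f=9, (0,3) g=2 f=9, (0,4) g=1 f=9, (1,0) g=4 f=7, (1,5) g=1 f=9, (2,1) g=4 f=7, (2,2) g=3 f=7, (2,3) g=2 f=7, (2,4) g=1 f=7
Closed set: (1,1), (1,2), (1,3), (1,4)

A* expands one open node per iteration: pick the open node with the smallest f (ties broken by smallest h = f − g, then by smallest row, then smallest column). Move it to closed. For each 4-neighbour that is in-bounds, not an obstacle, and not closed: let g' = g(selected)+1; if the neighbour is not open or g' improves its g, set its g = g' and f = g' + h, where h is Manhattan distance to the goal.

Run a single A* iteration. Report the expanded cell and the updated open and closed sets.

step 1: expand (1,0) (f=7, h=3) → closed; open now [(0,0) g=5 f=9, (0,1) g=4 f=9, (0,2) g=3 f=9, (0,3) g=2 f=9, (0,4) g=1 f=9, (1,5) g=1 f=9, (2,0) g=5 f=7, (2,1) g=4 f=7, (2,2) g=3 f=7, (2,3) g=2 f=7, (2,4) g=1 f=7]

expanded=(1,0); open=[(0,0) g=5 f=9, (0,1) g=4 f=9, (0,2) g=3 f=9, (0,3) g=2 f=9, (0,4) g=1 f=9, (1,5) g=1 f=9, (2,0) g=5 f=7, (2,1) g=4 f=7, (2,2) g=3 f=7, (2,3) g=2 f=7, (2,4) g=1 f=7]; closed=[(1,0), (1,1), (1,2), (1,3), (1,4)]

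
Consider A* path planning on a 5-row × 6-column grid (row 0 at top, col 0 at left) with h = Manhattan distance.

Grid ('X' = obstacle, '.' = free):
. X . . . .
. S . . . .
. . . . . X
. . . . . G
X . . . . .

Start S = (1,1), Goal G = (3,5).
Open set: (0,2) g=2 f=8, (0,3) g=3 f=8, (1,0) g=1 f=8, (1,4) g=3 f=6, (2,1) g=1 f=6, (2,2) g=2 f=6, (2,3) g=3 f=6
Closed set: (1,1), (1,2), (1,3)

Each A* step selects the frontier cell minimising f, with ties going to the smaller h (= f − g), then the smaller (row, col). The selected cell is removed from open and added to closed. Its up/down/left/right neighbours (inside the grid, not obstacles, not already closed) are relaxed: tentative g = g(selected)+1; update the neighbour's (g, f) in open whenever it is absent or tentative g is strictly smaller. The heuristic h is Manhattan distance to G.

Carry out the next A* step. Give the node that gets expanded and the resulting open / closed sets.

expanded=(1,4); open=[(0,2) g=2 f=8, (0,3) g=3 f=8, (0,4) g=4 f=8, (1,0) g=1 f=8, (1,5) g=4 f=6, (2,1) g=1 f=6, (2,2) g=2 f=6, (2,3) g=3 f=6, (2,4) g=4 f=6]; closed=[(1,1), (1,2), (1,3), (1,4)]

step 1: expand (1,4) (f=6, h=3) → closed; open now [(0,2) g=2 f=8, (0,3) g=3 f=8, (0,4) g=4 f=8, (1,0) g=1 f=8, (1,5) g=4 f=6, (2,1) g=1 f=6, (2,2) g=2 f=6, (2,3) g=3 f=6, (2,4) g=4 f=6]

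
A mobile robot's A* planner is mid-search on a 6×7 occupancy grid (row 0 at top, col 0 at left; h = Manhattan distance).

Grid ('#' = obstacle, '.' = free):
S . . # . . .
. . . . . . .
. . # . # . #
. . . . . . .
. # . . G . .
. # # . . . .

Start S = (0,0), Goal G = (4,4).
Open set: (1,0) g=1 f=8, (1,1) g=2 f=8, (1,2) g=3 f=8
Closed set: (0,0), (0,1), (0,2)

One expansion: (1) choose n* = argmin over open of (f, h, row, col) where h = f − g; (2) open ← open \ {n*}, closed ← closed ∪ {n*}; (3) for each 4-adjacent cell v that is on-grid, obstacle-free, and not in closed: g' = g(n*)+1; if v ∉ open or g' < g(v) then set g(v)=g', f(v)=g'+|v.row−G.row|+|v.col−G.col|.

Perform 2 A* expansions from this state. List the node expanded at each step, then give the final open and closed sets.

order=[(1,2) → (1,3)]; open=[(1,0) g=1 f=8, (1,1) g=2 f=8, (1,4) g=5 f=8, (2,3) g=5 f=8]; closed=[(0,0), (0,1), (0,2), (1,2), (1,3)]

step 1: expand (1,2) (f=8, h=5) → closed; open now [(1,0) g=1 f=8, (1,1) g=2 f=8, (1,3) g=4 f=8]
step 2: expand (1,3) (f=8, h=4) → closed; open now [(1,0) g=1 f=8, (1,1) g=2 f=8, (1,4) g=5 f=8, (2,3) g=5 f=8]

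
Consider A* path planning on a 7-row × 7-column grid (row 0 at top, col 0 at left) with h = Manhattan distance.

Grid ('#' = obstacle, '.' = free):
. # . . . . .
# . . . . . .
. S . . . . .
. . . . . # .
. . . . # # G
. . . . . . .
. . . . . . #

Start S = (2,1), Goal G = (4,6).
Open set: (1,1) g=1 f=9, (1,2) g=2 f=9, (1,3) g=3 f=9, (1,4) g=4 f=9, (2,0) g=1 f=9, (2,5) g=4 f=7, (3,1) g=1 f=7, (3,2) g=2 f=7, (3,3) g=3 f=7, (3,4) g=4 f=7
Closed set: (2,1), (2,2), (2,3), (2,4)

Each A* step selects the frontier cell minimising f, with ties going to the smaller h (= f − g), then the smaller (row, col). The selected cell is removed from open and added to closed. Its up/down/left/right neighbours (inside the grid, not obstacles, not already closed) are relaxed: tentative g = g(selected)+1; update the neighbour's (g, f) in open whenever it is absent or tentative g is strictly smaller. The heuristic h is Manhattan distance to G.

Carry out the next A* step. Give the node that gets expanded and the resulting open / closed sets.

step 1: expand (2,5) (f=7, h=3) → closed; open now [(1,1) g=1 f=9, (1,2) g=2 f=9, (1,3) g=3 f=9, (1,4) g=4 f=9, (1,5) g=5 f=9, (2,0) g=1 f=9, (2,6) g=5 f=7, (3,1) g=1 f=7, (3,2) g=2 f=7, (3,3) g=3 f=7, (3,4) g=4 f=7]

expanded=(2,5); open=[(1,1) g=1 f=9, (1,2) g=2 f=9, (1,3) g=3 f=9, (1,4) g=4 f=9, (1,5) g=5 f=9, (2,0) g=1 f=9, (2,6) g=5 f=7, (3,1) g=1 f=7, (3,2) g=2 f=7, (3,3) g=3 f=7, (3,4) g=4 f=7]; closed=[(2,1), (2,2), (2,3), (2,4), (2,5)]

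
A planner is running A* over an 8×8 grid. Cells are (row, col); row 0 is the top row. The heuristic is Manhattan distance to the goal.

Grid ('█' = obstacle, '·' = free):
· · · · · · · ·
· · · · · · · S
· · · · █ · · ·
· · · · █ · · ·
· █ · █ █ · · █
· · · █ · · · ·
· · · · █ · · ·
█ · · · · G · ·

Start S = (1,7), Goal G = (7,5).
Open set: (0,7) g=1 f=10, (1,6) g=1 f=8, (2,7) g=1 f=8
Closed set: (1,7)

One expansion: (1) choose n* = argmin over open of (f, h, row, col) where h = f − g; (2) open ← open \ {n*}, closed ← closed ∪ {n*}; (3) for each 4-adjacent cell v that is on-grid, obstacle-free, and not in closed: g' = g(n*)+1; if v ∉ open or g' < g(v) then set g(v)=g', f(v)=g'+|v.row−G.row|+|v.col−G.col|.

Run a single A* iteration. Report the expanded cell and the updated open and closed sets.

step 1: expand (1,6) (f=8, h=7) → closed; open now [(0,6) g=2 f=10, (0,7) g=1 f=10, (1,5) g=2 f=8, (2,6) g=2 f=8, (2,7) g=1 f=8]

expanded=(1,6); open=[(0,6) g=2 f=10, (0,7) g=1 f=10, (1,5) g=2 f=8, (2,6) g=2 f=8, (2,7) g=1 f=8]; closed=[(1,6), (1,7)]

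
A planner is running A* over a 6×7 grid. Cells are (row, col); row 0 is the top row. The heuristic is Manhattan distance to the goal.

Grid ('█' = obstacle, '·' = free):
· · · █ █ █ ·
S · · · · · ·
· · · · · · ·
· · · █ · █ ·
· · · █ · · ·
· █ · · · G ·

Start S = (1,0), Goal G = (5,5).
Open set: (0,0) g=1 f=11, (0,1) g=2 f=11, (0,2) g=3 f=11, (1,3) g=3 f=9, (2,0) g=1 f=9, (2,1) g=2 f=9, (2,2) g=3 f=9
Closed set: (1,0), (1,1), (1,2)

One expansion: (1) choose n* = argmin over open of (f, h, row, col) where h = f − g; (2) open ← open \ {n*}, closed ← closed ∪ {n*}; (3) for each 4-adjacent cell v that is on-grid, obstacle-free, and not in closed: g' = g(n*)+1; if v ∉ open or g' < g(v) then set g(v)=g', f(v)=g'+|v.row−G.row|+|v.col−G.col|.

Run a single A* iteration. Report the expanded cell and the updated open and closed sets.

expanded=(1,3); open=[(0,0) g=1 f=11, (0,1) g=2 f=11, (0,2) g=3 f=11, (1,4) g=4 f=9, (2,0) g=1 f=9, (2,1) g=2 f=9, (2,2) g=3 f=9, (2,3) g=4 f=9]; closed=[(1,0), (1,1), (1,2), (1,3)]

step 1: expand (1,3) (f=9, h=6) → closed; open now [(0,0) g=1 f=11, (0,1) g=2 f=11, (0,2) g=3 f=11, (1,4) g=4 f=9, (2,0) g=1 f=9, (2,1) g=2 f=9, (2,2) g=3 f=9, (2,3) g=4 f=9]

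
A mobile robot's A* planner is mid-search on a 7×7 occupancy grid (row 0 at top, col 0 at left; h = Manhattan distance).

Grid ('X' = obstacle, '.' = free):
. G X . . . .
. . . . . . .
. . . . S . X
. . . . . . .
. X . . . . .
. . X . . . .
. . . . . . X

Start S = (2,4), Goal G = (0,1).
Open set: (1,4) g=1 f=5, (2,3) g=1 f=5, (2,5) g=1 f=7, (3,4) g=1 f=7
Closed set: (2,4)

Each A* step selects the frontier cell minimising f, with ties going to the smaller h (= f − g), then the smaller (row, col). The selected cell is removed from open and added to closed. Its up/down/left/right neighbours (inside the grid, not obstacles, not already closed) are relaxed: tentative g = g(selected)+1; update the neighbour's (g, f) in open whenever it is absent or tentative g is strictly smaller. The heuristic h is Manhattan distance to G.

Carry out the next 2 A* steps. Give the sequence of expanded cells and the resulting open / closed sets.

step 1: expand (1,4) (f=5, h=4) → closed; open now [(0,4) g=2 f=5, (1,3) g=2 f=5, (1,5) g=2 f=7, (2,3) g=1 f=5, (2,5) g=1 f=7, (3,4) g=1 f=7]
step 2: expand (0,4) (f=5, h=3) → closed; open now [(0,3) g=3 f=5, (0,5) g=3 f=7, (1,3) g=2 f=5, (1,5) g=2 f=7, (2,3) g=1 f=5, (2,5) g=1 f=7, (3,4) g=1 f=7]

order=[(1,4) → (0,4)]; open=[(0,3) g=3 f=5, (0,5) g=3 f=7, (1,3) g=2 f=5, (1,5) g=2 f=7, (2,3) g=1 f=5, (2,5) g=1 f=7, (3,4) g=1 f=7]; closed=[(0,4), (1,4), (2,4)]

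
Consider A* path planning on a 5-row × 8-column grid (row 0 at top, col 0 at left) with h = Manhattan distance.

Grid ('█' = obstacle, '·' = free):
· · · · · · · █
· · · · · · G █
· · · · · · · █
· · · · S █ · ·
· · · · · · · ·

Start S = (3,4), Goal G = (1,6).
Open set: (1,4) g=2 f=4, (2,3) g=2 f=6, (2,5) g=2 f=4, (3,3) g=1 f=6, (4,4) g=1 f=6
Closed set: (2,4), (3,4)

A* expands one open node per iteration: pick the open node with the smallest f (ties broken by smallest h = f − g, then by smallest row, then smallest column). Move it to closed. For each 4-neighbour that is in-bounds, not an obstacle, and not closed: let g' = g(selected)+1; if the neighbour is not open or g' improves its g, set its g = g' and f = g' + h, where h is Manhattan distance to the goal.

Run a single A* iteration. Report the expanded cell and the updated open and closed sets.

expanded=(1,4); open=[(0,4) g=3 f=6, (1,3) g=3 f=6, (1,5) g=3 f=4, (2,3) g=2 f=6, (2,5) g=2 f=4, (3,3) g=1 f=6, (4,4) g=1 f=6]; closed=[(1,4), (2,4), (3,4)]

step 1: expand (1,4) (f=4, h=2) → closed; open now [(0,4) g=3 f=6, (1,3) g=3 f=6, (1,5) g=3 f=4, (2,3) g=2 f=6, (2,5) g=2 f=4, (3,3) g=1 f=6, (4,4) g=1 f=6]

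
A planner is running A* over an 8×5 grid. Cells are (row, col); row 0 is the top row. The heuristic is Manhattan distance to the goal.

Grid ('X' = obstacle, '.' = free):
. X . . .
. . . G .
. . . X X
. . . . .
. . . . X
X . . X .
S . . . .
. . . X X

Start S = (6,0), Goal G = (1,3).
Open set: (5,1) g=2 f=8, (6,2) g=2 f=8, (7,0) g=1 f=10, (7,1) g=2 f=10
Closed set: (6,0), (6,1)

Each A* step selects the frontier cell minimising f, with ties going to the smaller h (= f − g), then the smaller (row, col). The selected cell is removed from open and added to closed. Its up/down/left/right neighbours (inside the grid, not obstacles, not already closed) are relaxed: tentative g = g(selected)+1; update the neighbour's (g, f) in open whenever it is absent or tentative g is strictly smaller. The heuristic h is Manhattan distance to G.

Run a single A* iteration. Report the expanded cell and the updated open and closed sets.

expanded=(5,1); open=[(4,1) g=3 f=8, (5,2) g=3 f=8, (6,2) g=2 f=8, (7,0) g=1 f=10, (7,1) g=2 f=10]; closed=[(5,1), (6,0), (6,1)]

step 1: expand (5,1) (f=8, h=6) → closed; open now [(4,1) g=3 f=8, (5,2) g=3 f=8, (6,2) g=2 f=8, (7,0) g=1 f=10, (7,1) g=2 f=10]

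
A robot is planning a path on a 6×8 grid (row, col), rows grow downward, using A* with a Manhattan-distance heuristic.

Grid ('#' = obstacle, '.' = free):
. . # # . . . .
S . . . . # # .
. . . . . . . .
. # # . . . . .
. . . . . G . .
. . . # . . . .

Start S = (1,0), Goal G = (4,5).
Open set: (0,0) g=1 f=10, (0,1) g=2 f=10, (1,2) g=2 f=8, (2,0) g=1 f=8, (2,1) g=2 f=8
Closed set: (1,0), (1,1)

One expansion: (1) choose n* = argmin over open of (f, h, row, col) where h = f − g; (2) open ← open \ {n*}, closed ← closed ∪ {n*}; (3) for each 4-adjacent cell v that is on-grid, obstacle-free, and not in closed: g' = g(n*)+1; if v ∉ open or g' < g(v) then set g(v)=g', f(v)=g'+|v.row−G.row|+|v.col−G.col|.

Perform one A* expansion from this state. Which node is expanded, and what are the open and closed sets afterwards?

expanded=(1,2); open=[(0,0) g=1 f=10, (0,1) g=2 f=10, (1,3) g=3 f=8, (2,0) g=1 f=8, (2,1) g=2 f=8, (2,2) g=3 f=8]; closed=[(1,0), (1,1), (1,2)]

step 1: expand (1,2) (f=8, h=6) → closed; open now [(0,0) g=1 f=10, (0,1) g=2 f=10, (1,3) g=3 f=8, (2,0) g=1 f=8, (2,1) g=2 f=8, (2,2) g=3 f=8]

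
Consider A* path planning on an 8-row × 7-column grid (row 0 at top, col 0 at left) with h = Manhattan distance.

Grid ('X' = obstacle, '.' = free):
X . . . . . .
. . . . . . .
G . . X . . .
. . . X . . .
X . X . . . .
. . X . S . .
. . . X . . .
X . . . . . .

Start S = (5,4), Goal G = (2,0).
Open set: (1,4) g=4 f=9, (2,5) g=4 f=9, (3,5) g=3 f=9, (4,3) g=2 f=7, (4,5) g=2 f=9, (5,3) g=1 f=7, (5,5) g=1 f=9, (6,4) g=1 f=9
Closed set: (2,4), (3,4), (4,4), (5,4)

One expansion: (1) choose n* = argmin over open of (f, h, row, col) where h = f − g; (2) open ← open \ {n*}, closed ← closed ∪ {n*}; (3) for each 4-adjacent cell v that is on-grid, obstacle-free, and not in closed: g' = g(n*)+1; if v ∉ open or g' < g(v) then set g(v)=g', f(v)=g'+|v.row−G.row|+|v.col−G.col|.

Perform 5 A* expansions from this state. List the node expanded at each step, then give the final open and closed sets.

step 1: expand (4,3) (f=7, h=5) → closed; open now [(1,4) g=4 f=9, (2,5) g=4 f=9, (3,5) g=3 f=9, (4,5) g=2 f=9, (5,3) g=1 f=7, (5,5) g=1 f=9, (6,4) g=1 f=9]
step 2: expand (5,3) (f=7, h=6) → closed; open now [(1,4) g=4 f=9, (2,5) g=4 f=9, (3,5) g=3 f=9, (4,5) g=2 f=9, (5,5) g=1 f=9, (6,4) g=1 f=9]
step 3: expand (1,4) (f=9, h=5) → closed; open now [(0,4) g=5 f=11, (1,3) g=5 f=9, (1,5) g=5 f=11, (2,5) g=4 f=9, (3,5) g=3 f=9, (4,5) g=2 f=9, (5,5) g=1 f=9, (6,4) g=1 f=9]
step 4: expand (1,3) (f=9, h=4) → closed; open now [(0,3) g=6 f=11, (0,4) g=5 f=11, (1,2) g=6 f=9, (1,5) g=5 f=11, (2,5) g=4 f=9, (3,5) g=3 f=9, (4,5) g=2 f=9, (5,5) g=1 f=9, (6,4) g=1 f=9]
step 5: expand (1,2) (f=9, h=3) → closed; open now [(0,2) g=7 f=11, (0,3) g=6 f=11, (0,4) g=5 f=11, (1,1) g=7 f=9, (1,5) g=5 f=11, (2,2) g=7 f=9, (2,5) g=4 f=9, (3,5) g=3 f=9, (4,5) g=2 f=9, (5,5) g=1 f=9, (6,4) g=1 f=9]

order=[(4,3) → (5,3) → (1,4) → (1,3) → (1,2)]; open=[(0,2) g=7 f=11, (0,3) g=6 f=11, (0,4) g=5 f=11, (1,1) g=7 f=9, (1,5) g=5 f=11, (2,2) g=7 f=9, (2,5) g=4 f=9, (3,5) g=3 f=9, (4,5) g=2 f=9, (5,5) g=1 f=9, (6,4) g=1 f=9]; closed=[(1,2), (1,3), (1,4), (2,4), (3,4), (4,3), (4,4), (5,3), (5,4)]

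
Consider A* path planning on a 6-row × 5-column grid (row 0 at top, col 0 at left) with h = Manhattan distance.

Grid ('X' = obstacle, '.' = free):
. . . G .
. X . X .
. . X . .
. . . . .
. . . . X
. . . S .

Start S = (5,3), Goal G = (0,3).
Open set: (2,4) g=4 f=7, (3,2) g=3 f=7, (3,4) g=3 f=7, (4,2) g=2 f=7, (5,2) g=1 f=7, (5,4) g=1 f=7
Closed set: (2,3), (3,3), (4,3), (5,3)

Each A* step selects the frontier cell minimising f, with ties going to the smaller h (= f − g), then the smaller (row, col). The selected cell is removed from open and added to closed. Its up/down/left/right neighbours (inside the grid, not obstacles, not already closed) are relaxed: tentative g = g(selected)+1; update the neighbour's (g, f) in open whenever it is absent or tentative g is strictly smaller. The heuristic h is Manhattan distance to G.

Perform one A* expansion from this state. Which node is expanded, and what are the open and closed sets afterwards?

expanded=(2,4); open=[(1,4) g=5 f=7, (3,2) g=3 f=7, (3,4) g=3 f=7, (4,2) g=2 f=7, (5,2) g=1 f=7, (5,4) g=1 f=7]; closed=[(2,3), (2,4), (3,3), (4,3), (5,3)]

step 1: expand (2,4) (f=7, h=3) → closed; open now [(1,4) g=5 f=7, (3,2) g=3 f=7, (3,4) g=3 f=7, (4,2) g=2 f=7, (5,2) g=1 f=7, (5,4) g=1 f=7]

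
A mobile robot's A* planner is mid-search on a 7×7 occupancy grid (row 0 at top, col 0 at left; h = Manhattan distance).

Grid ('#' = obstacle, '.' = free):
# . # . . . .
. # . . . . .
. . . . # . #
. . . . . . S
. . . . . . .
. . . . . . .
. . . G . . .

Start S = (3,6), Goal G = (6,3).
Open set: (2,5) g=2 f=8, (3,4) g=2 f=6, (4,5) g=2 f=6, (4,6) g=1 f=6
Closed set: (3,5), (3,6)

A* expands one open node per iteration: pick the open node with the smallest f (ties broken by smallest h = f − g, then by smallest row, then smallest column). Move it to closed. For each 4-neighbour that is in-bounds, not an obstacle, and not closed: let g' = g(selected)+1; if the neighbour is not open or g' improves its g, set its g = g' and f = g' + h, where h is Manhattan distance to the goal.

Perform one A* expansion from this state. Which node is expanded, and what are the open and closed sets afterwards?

expanded=(3,4); open=[(2,5) g=2 f=8, (3,3) g=3 f=6, (4,4) g=3 f=6, (4,5) g=2 f=6, (4,6) g=1 f=6]; closed=[(3,4), (3,5), (3,6)]

step 1: expand (3,4) (f=6, h=4) → closed; open now [(2,5) g=2 f=8, (3,3) g=3 f=6, (4,4) g=3 f=6, (4,5) g=2 f=6, (4,6) g=1 f=6]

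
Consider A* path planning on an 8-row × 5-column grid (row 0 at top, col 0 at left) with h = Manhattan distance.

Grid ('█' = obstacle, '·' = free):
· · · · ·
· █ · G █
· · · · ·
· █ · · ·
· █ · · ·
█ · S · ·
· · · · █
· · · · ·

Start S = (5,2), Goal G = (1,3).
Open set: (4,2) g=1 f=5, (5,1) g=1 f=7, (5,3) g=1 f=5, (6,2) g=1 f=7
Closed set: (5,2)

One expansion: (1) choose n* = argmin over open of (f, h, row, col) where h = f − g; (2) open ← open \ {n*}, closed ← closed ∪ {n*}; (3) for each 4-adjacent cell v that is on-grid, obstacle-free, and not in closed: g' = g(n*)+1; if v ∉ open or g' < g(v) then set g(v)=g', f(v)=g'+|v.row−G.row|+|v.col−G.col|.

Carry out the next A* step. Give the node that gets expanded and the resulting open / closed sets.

step 1: expand (4,2) (f=5, h=4) → closed; open now [(3,2) g=2 f=5, (4,3) g=2 f=5, (5,1) g=1 f=7, (5,3) g=1 f=5, (6,2) g=1 f=7]

expanded=(4,2); open=[(3,2) g=2 f=5, (4,3) g=2 f=5, (5,1) g=1 f=7, (5,3) g=1 f=5, (6,2) g=1 f=7]; closed=[(4,2), (5,2)]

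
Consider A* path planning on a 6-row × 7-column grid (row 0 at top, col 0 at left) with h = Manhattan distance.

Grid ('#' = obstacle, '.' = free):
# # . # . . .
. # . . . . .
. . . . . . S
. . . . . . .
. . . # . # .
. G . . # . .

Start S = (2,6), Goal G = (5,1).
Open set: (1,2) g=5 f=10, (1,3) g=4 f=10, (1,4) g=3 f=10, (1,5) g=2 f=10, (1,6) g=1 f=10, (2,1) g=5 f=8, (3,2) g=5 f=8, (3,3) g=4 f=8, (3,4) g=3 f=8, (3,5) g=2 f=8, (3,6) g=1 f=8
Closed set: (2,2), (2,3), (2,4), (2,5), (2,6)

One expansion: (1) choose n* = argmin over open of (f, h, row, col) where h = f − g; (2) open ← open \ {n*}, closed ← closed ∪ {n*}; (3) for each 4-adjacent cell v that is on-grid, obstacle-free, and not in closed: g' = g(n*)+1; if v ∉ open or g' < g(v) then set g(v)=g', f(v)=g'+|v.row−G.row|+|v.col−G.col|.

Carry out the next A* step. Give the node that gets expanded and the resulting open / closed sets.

expanded=(2,1); open=[(1,2) g=5 f=10, (1,3) g=4 f=10, (1,4) g=3 f=10, (1,5) g=2 f=10, (1,6) g=1 f=10, (2,0) g=6 f=10, (3,1) g=6 f=8, (3,2) g=5 f=8, (3,3) g=4 f=8, (3,4) g=3 f=8, (3,5) g=2 f=8, (3,6) g=1 f=8]; closed=[(2,1), (2,2), (2,3), (2,4), (2,5), (2,6)]

step 1: expand (2,1) (f=8, h=3) → closed; open now [(1,2) g=5 f=10, (1,3) g=4 f=10, (1,4) g=3 f=10, (1,5) g=2 f=10, (1,6) g=1 f=10, (2,0) g=6 f=10, (3,1) g=6 f=8, (3,2) g=5 f=8, (3,3) g=4 f=8, (3,4) g=3 f=8, (3,5) g=2 f=8, (3,6) g=1 f=8]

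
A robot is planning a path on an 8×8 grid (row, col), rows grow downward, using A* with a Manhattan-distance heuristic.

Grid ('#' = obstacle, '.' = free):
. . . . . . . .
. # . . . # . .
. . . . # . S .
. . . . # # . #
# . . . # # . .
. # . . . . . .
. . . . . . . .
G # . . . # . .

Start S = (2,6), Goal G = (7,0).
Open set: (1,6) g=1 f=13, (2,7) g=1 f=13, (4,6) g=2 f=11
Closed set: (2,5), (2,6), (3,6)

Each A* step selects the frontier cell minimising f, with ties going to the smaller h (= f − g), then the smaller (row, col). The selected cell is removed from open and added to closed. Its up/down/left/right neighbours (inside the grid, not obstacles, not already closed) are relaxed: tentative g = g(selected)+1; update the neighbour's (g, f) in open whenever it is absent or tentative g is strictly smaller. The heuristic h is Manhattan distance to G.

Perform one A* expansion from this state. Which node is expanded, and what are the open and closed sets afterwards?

expanded=(4,6); open=[(1,6) g=1 f=13, (2,7) g=1 f=13, (4,7) g=3 f=13, (5,6) g=3 f=11]; closed=[(2,5), (2,6), (3,6), (4,6)]

step 1: expand (4,6) (f=11, h=9) → closed; open now [(1,6) g=1 f=13, (2,7) g=1 f=13, (4,7) g=3 f=13, (5,6) g=3 f=11]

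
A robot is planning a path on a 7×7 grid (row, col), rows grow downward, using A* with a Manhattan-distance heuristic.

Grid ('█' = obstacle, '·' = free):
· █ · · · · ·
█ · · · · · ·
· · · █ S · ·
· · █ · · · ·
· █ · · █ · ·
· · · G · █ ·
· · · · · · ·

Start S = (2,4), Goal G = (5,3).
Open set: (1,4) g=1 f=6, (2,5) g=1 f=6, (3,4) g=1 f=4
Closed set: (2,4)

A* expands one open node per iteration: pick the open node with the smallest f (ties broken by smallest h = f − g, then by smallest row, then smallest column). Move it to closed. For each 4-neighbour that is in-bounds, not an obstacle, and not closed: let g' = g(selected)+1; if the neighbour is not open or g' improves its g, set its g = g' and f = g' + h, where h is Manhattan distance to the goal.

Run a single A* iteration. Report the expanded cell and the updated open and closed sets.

expanded=(3,4); open=[(1,4) g=1 f=6, (2,5) g=1 f=6, (3,3) g=2 f=4, (3,5) g=2 f=6]; closed=[(2,4), (3,4)]

step 1: expand (3,4) (f=4, h=3) → closed; open now [(1,4) g=1 f=6, (2,5) g=1 f=6, (3,3) g=2 f=4, (3,5) g=2 f=6]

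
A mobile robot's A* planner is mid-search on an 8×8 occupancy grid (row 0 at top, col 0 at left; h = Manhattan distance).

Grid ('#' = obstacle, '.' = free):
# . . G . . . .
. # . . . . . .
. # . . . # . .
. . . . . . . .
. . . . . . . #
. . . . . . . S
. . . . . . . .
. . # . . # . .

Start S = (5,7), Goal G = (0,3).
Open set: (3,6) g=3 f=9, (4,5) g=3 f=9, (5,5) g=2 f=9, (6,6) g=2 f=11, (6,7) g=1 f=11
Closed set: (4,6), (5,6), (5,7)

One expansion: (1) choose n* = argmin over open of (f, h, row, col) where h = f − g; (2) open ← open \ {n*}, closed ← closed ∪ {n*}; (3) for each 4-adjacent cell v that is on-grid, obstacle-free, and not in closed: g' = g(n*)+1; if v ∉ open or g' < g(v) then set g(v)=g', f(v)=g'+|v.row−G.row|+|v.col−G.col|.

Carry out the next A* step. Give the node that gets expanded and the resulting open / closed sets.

expanded=(3,6); open=[(2,6) g=4 f=9, (3,5) g=4 f=9, (3,7) g=4 f=11, (4,5) g=3 f=9, (5,5) g=2 f=9, (6,6) g=2 f=11, (6,7) g=1 f=11]; closed=[(3,6), (4,6), (5,6), (5,7)]

step 1: expand (3,6) (f=9, h=6) → closed; open now [(2,6) g=4 f=9, (3,5) g=4 f=9, (3,7) g=4 f=11, (4,5) g=3 f=9, (5,5) g=2 f=9, (6,6) g=2 f=11, (6,7) g=1 f=11]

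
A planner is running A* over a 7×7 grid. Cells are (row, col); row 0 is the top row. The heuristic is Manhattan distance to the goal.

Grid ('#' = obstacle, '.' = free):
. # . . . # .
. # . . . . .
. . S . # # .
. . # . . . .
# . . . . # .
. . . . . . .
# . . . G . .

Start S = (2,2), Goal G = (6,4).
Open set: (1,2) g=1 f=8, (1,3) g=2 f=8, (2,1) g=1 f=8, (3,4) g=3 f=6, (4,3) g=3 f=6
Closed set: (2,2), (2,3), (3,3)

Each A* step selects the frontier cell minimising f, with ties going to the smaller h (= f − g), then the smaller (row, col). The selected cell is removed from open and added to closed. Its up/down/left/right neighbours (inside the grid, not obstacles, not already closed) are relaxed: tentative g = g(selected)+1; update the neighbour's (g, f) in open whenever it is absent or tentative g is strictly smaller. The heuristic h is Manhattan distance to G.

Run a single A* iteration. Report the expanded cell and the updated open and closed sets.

step 1: expand (3,4) (f=6, h=3) → closed; open now [(1,2) g=1 f=8, (1,3) g=2 f=8, (2,1) g=1 f=8, (3,5) g=4 f=8, (4,3) g=3 f=6, (4,4) g=4 f=6]

expanded=(3,4); open=[(1,2) g=1 f=8, (1,3) g=2 f=8, (2,1) g=1 f=8, (3,5) g=4 f=8, (4,3) g=3 f=6, (4,4) g=4 f=6]; closed=[(2,2), (2,3), (3,3), (3,4)]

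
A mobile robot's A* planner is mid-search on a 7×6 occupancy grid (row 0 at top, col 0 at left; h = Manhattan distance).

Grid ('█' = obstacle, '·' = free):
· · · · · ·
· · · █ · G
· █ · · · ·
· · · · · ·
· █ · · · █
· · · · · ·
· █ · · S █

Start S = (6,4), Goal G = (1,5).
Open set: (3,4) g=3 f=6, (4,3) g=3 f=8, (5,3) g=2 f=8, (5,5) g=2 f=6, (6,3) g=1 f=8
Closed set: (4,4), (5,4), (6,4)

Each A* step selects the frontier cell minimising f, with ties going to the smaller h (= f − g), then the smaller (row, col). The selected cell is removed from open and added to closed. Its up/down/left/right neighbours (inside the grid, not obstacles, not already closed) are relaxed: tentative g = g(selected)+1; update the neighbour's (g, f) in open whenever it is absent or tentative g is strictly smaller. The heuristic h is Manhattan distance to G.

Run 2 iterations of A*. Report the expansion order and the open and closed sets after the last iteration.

step 1: expand (3,4) (f=6, h=3) → closed; open now [(2,4) g=4 f=6, (3,3) g=4 f=8, (3,5) g=4 f=6, (4,3) g=3 f=8, (5,3) g=2 f=8, (5,5) g=2 f=6, (6,3) g=1 f=8]
step 2: expand (2,4) (f=6, h=2) → closed; open now [(1,4) g=5 f=6, (2,3) g=5 f=8, (2,5) g=5 f=6, (3,3) g=4 f=8, (3,5) g=4 f=6, (4,3) g=3 f=8, (5,3) g=2 f=8, (5,5) g=2 f=6, (6,3) g=1 f=8]

order=[(3,4) → (2,4)]; open=[(1,4) g=5 f=6, (2,3) g=5 f=8, (2,5) g=5 f=6, (3,3) g=4 f=8, (3,5) g=4 f=6, (4,3) g=3 f=8, (5,3) g=2 f=8, (5,5) g=2 f=6, (6,3) g=1 f=8]; closed=[(2,4), (3,4), (4,4), (5,4), (6,4)]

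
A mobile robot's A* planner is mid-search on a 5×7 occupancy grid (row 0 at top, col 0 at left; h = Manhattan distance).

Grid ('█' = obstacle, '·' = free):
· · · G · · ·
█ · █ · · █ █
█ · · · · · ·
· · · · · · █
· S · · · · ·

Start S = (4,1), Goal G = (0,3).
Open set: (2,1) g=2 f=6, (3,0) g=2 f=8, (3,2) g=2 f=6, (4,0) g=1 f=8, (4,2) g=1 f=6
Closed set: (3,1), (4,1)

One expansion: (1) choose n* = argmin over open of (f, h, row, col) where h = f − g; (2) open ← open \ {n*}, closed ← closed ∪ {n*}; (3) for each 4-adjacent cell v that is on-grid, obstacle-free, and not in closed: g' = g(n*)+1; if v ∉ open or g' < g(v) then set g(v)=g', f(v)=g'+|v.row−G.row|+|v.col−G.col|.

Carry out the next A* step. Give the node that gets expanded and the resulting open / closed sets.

expanded=(2,1); open=[(1,1) g=3 f=6, (2,2) g=3 f=6, (3,0) g=2 f=8, (3,2) g=2 f=6, (4,0) g=1 f=8, (4,2) g=1 f=6]; closed=[(2,1), (3,1), (4,1)]

step 1: expand (2,1) (f=6, h=4) → closed; open now [(1,1) g=3 f=6, (2,2) g=3 f=6, (3,0) g=2 f=8, (3,2) g=2 f=6, (4,0) g=1 f=8, (4,2) g=1 f=6]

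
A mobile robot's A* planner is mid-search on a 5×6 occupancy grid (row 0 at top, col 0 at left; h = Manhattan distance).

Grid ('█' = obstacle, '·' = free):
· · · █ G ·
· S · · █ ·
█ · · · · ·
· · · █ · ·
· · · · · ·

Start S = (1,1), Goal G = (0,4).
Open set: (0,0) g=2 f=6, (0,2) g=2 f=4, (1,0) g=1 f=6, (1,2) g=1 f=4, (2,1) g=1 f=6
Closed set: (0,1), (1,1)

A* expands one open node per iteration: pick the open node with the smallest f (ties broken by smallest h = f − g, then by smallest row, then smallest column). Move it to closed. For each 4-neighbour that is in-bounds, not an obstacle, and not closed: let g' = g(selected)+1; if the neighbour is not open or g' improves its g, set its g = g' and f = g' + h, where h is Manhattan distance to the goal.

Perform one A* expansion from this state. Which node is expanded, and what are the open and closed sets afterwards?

expanded=(0,2); open=[(0,0) g=2 f=6, (1,0) g=1 f=6, (1,2) g=1 f=4, (2,1) g=1 f=6]; closed=[(0,1), (0,2), (1,1)]

step 1: expand (0,2) (f=4, h=2) → closed; open now [(0,0) g=2 f=6, (1,0) g=1 f=6, (1,2) g=1 f=4, (2,1) g=1 f=6]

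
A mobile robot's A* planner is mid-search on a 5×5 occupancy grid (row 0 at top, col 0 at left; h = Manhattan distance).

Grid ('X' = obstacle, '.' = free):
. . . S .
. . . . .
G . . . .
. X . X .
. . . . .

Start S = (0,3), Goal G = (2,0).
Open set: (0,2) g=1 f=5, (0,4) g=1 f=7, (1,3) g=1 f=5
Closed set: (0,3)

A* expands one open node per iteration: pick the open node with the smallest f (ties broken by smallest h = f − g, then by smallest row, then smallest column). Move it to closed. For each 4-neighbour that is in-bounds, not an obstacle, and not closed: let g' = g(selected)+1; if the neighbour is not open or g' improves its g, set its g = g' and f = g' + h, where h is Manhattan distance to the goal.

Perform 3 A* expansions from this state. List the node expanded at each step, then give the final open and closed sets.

step 1: expand (0,2) (f=5, h=4) → closed; open now [(0,1) g=2 f=5, (0,4) g=1 f=7, (1,2) g=2 f=5, (1,3) g=1 f=5]
step 2: expand (0,1) (f=5, h=3) → closed; open now [(0,0) g=3 f=5, (0,4) g=1 f=7, (1,1) g=3 f=5, (1,2) g=2 f=5, (1,3) g=1 f=5]
step 3: expand (0,0) (f=5, h=2) → closed; open now [(0,4) g=1 f=7, (1,0) g=4 f=5, (1,1) g=3 f=5, (1,2) g=2 f=5, (1,3) g=1 f=5]

order=[(0,2) → (0,1) → (0,0)]; open=[(0,4) g=1 f=7, (1,0) g=4 f=5, (1,1) g=3 f=5, (1,2) g=2 f=5, (1,3) g=1 f=5]; closed=[(0,0), (0,1), (0,2), (0,3)]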